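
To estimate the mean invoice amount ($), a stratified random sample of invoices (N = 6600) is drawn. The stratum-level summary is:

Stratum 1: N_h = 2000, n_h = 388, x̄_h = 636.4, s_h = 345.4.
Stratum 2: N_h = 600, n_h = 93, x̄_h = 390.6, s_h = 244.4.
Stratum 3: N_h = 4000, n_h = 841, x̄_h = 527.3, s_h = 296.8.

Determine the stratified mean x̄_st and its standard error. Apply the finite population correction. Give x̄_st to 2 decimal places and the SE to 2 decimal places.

x̄_st = Σ W_h x̄_h = (2000·636.4 + 600·390.6 + 4000·527.3)/6600 = 547.93333
V̂(x̄_st) = Σ W_h² (1 − n_h/N_h) s_h²/n_h, with W_h = N_h/N and N = 6600:
  stratum 1: (2000/6600)²·(1 − 388/2000)·345.4²/388 = 22.7573
  stratum 2: (600/6600)²·(1 − 93/600)·244.4²/93 = 4.48529
  stratum 3: (4000/6600)²·(1 − 841/4000)·296.8²/841 = 30.3846
V̂(x̄_st) = 57.6272
SE(x̄_st) = √57.6272 = 7.59126

x̄_st ≈ 547.93, SE ≈ 7.59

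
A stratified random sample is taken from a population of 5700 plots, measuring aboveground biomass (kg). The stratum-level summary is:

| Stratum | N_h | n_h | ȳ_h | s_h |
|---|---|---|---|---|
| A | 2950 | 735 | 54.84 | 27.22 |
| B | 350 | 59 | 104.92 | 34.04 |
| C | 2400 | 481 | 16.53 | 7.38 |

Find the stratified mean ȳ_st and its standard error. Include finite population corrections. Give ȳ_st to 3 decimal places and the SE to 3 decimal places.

ȳ_st = Σ W_h ȳ_h = (2950·54.84 + 350·104.92 + 2400·16.53)/5700 = 41.78456
V̂(ȳ_st) = Σ W_h² (1 − n_h/N_h) s_h²/n_h, with W_h = N_h/N and N = 5700:
  stratum A: (2950/5700)²·(1 − 735/2950)·27.22²/735 = 0.202738
  stratum B: (350/5700)²·(1 − 59/350)·34.04²/59 = 0.0615656
  stratum C: (2400/5700)²·(1 − 481/2400)·7.38²/481 = 0.0160511
V̂(ȳ_st) = 0.280355
SE(ȳ_st) = √0.280355 = 0.529485

ȳ_st ≈ 41.785, SE ≈ 0.529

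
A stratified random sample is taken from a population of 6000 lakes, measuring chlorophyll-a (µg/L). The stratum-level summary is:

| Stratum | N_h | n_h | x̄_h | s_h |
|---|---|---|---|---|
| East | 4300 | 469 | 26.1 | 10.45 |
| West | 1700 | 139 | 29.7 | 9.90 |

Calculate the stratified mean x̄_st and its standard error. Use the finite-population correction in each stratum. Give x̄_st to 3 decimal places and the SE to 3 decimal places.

x̄_st = Σ W_h x̄_h = (4300·26.1 + 1700·29.7)/6000 = 27.12000
V̂(x̄_st) = Σ W_h² (1 − n_h/N_h) s_h²/n_h, with W_h = N_h/N and N = 6000:
  stratum East: (4300/6000)²·(1 − 469/4300)·10.45²/469 = 0.106546
  stratum West: (1700/6000)²·(1 − 139/1700)·9.90²/139 = 0.0519762
V̂(x̄_st) = 0.158522
SE(x̄_st) = √0.158522 = 0.398149

x̄_st ≈ 27.120, SE ≈ 0.398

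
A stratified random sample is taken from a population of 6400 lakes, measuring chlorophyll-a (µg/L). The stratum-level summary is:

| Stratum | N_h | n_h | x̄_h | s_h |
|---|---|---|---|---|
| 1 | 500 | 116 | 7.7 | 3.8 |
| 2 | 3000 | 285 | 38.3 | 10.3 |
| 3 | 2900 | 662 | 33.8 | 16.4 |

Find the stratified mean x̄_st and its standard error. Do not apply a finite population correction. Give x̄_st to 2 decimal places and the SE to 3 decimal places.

x̄_st = Σ W_h x̄_h = (500·7.7 + 3000·38.3 + 2900·33.8)/6400 = 33.87031
V̂(x̄_st) = Σ W_h² s_h²/n_h, with W_h = N_h/N and N = 6400:
  stratum 1: (500/6400)²·3.8²/116 = 0.000759782
  stratum 2: (3000/6400)²·10.3²/285 = 0.0817922
  stratum 3: (2900/6400)²·16.4²/662 = 0.0834191
V̂(x̄_st) = 0.165971
SE(x̄_st) = √0.165971 = 0.407396

x̄_st ≈ 33.87, SE ≈ 0.407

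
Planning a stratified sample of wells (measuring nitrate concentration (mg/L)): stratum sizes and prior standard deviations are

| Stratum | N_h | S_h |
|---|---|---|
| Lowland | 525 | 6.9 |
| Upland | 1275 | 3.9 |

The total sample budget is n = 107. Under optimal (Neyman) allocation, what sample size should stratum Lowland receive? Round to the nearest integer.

45

Neyman allocation: n_h = n · N_h S_h / Σ N_i S_i, with n = 107.
  stratum Lowland: N_h·S_h = 525·6.9 = 3622.50
  stratum Upland: N_h·S_h = 1275·3.9 = 4972.50
Σ N_h S_h = 8595.00
n for stratum Lowland = 107·3622.50/8595.00 = 45.097 → 45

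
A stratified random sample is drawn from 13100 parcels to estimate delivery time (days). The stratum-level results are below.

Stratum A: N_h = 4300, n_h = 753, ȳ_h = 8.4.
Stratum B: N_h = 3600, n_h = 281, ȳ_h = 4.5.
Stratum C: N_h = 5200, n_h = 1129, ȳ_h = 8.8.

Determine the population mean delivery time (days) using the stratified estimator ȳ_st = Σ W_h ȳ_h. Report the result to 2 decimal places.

N = Σ N_h = 13100. Stratum weights W_h = N_h/N.
ȳ_st = (4300·8.4 + 3600·4.5 + 5200·8.8) / 13100 = 7.4870

ȳ_st ≈ 7.49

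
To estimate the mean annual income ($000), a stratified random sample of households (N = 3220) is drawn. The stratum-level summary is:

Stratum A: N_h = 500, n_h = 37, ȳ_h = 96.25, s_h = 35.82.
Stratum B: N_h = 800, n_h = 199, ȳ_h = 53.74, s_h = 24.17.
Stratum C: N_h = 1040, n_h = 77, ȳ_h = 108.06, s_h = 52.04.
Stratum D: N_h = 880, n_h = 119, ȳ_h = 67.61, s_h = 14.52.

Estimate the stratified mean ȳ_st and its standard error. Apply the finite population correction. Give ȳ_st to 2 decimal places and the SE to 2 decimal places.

ȳ_st ≈ 81.68, SE ≈ 2.10

ȳ_st = Σ W_h ȳ_h = (500·96.25 + 800·53.74 + 1040·108.06 + 880·67.61)/3220 = 81.67584
V̂(ȳ_st) = Σ W_h² (1 − n_h/N_h) s_h²/n_h, with W_h = N_h/N and N = 3220:
  stratum A: (500/3220)²·(1 − 37/500)·35.82²/37 = 0.774263
  stratum B: (800/3220)²·(1 − 199/800)·24.17²/199 = 0.13613
  stratum C: (1040/3220)²·(1 − 77/1040)·52.04²/77 = 3.39728
  stratum D: (880/3220)²·(1 − 119/880)·14.52²/119 = 0.114431
V̂(ȳ_st) = 4.42211
SE(ȳ_st) = √4.42211 = 2.10288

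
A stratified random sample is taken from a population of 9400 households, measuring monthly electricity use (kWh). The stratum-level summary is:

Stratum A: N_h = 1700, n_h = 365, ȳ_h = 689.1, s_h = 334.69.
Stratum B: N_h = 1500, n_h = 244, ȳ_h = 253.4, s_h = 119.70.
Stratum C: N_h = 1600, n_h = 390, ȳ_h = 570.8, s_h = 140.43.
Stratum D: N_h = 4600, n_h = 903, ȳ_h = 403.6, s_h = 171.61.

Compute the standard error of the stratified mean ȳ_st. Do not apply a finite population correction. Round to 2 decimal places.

SE(ȳ_st) ≈ 4.56

V̂(ȳ_st) = Σ W_h² s_h²/n_h, with W_h = N_h/N and N = 9400:
  stratum A: (1700/9400)²·334.69²/365 = 10.0377
  stratum B: (1500/9400)²·119.70²/244 = 1.49529
  stratum C: (1600/9400)²·140.43²/390 = 1.46501
  stratum D: (4600/9400)²·171.61²/903 = 7.81011
V̂(ȳ_st) = 20.8081
SE(ȳ_st) = √20.8081 = 4.56159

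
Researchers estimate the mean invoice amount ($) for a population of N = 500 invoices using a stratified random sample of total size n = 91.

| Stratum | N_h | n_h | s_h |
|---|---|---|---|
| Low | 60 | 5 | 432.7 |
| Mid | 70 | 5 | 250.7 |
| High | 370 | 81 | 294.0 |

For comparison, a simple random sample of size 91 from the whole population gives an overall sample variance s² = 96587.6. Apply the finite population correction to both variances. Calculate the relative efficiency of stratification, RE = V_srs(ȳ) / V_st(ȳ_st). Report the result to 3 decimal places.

V̂(ȳ_st) = Σ W_h² (1 − n_h/N_h) s_h²/n_h, with W_h = N_h/N and N = 500:
  stratum Low: (60/500)²·(1 − 5/60)·432.7²/5 = 494.285
  stratum Mid: (70/500)²·(1 − 5/70)·250.7²/5 = 228.776
  stratum High: (370/500)²·(1 − 81/370)·294.0²/81 = 456.425
V_st = 1179.49
V_srs = (1 − 91/500)·96587.6/91 = 868.227
Relative efficiency = V_srs / V_st = 868.227/1179.49 = 0.7361

RE ≈ 0.736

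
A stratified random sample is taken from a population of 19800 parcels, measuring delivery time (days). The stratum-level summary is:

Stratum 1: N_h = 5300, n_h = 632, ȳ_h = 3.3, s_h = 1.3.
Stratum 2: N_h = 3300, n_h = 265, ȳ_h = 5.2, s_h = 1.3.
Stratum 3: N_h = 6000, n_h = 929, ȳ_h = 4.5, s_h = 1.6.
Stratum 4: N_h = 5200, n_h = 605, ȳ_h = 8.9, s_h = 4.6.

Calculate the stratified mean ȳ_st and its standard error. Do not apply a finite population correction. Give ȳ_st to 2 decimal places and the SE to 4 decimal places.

ȳ_st ≈ 5.45, SE ≈ 0.0551

ȳ_st = Σ W_h ȳ_h = (5300·3.3 + 3300·5.2 + 6000·4.5 + 5200·8.9)/19800 = 5.45101
V̂(ȳ_st) = Σ W_h² s_h²/n_h, with W_h = N_h/N and N = 19800:
  stratum 1: (5300/19800)²·1.3²/632 = 0.000191598
  stratum 2: (3300/19800)²·1.3²/265 = 0.000177149
  stratum 3: (6000/19800)²·1.6²/929 = 0.000253044
  stratum 4: (5200/19800)²·4.6²/605 = 0.00241233
V̂(ȳ_st) = 0.00303412
SE(ȳ_st) = √0.00303412 = 0.0550829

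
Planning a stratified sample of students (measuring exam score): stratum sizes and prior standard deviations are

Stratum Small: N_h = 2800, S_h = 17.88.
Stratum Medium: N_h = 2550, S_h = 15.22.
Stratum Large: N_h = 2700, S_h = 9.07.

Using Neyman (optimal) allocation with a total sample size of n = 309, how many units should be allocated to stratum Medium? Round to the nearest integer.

106

Neyman allocation: n_h = n · N_h S_h / Σ N_i S_i, with n = 309.
  stratum Small: N_h·S_h = 2800·17.88 = 50064.00
  stratum Medium: N_h·S_h = 2550·15.22 = 38811.00
  stratum Large: N_h·S_h = 2700·9.07 = 24489.00
Σ N_h S_h = 113364.00
n for stratum Medium = 309·38811.00/113364.00 = 105.788 → 106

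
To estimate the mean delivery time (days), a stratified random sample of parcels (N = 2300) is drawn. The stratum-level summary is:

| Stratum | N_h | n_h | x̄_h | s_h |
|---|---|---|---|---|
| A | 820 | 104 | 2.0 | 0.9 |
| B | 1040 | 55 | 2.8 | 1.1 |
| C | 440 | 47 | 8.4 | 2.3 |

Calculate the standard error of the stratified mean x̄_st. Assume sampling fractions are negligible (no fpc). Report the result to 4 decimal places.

SE(x̄_st) ≈ 0.0980

V̂(x̄_st) = Σ W_h² s_h²/n_h, with W_h = N_h/N and N = 2300:
  stratum A: (820/2300)²·0.9²/104 = 0.000989974
  stratum B: (1040/2300)²·1.1²/55 = 0.00449815
  stratum C: (440/2300)²·2.3²/47 = 0.00411915
V̂(x̄_st) = 0.00960727
SE(x̄_st) = √0.00960727 = 0.0980167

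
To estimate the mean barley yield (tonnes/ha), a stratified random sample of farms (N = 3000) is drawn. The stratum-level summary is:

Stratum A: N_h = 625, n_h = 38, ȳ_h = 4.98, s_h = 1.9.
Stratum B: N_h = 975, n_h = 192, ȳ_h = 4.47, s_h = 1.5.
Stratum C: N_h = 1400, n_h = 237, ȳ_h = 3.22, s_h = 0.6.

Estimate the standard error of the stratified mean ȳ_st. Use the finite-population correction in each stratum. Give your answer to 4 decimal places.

V̂(ȳ_st) = Σ W_h² (1 − n_h/N_h) s_h²/n_h, with W_h = N_h/N and N = 3000:
  stratum A: (625/3000)²·(1 − 38/625)·1.9²/38 = 0.00387257
  stratum B: (975/3000)²·(1 − 192/975)·1.5²/192 = 0.000994043
  stratum C: (1400/3000)²·(1 − 237/1400)·0.6²/237 = 0.000274802
V̂(ȳ_st) = 0.00514141
SE(ȳ_st) = √0.00514141 = 0.0717037

SE(ȳ_st) ≈ 0.0717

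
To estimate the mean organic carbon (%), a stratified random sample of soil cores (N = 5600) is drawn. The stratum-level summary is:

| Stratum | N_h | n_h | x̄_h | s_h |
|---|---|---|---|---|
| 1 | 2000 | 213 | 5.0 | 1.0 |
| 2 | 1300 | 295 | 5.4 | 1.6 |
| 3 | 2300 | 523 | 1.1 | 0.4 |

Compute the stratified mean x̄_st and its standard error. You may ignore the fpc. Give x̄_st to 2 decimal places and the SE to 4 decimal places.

x̄_st ≈ 3.49, SE ≈ 0.0334

x̄_st = Σ W_h x̄_h = (2000·5.0 + 1300·5.4 + 2300·1.1)/5600 = 3.49107
V̂(x̄_st) = Σ W_h² s_h²/n_h, with W_h = N_h/N and N = 5600:
  stratum 1: (2000/5600)²·1.0²/213 = 0.000598831
  stratum 2: (1300/5600)²·1.6²/295 = 0.000467658
  stratum 3: (2300/5600)²·0.4²/523 = 5.16057e-05
V̂(x̄_st) = 0.0011181
SE(x̄_st) = √0.0011181 = 0.0334379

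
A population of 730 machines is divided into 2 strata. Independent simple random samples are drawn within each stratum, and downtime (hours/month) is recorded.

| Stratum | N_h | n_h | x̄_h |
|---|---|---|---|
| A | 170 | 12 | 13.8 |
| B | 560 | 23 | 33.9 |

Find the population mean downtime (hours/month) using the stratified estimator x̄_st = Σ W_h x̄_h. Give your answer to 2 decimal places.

x̄_st ≈ 29.22

N = Σ N_h = 730. Stratum weights W_h = N_h/N.
x̄_st = (170·13.8 + 560·33.9) / 730 = 29.2192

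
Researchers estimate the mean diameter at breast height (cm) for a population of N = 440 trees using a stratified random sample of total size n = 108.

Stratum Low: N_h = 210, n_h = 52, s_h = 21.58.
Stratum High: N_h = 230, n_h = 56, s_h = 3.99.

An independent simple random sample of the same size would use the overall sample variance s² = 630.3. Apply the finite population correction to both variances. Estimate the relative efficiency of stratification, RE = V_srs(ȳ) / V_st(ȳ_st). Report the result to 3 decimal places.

V̂(ȳ_st) = Σ W_h² (1 − n_h/N_h) s_h²/n_h, with W_h = N_h/N and N = 440:
  stratum Low: (210/440)²·(1 − 52/210)·21.58²/52 = 1.53487
  stratum High: (230/440)²·(1 − 56/230)·3.99²/56 = 0.0587665
V_st = 1.59363
V_srs = (1 − 108/440)·630.3/108 = 4.40361
Relative efficiency = V_srs / V_st = 4.40361/1.59363 = 2.7633

RE ≈ 2.763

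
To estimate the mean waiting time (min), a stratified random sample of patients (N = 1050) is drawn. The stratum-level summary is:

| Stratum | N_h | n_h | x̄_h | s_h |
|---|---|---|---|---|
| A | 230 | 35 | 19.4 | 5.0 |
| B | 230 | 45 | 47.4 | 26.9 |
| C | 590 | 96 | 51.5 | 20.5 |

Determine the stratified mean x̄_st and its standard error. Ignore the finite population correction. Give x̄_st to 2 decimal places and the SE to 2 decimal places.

x̄_st ≈ 43.57, SE ≈ 1.48

x̄_st = Σ W_h x̄_h = (230·19.4 + 230·47.4 + 590·51.5)/1050 = 43.57048
V̂(x̄_st) = Σ W_h² s_h²/n_h, with W_h = N_h/N and N = 1050:
  stratum A: (230/1050)²·5.0²/35 = 0.0342728
  stratum B: (230/1050)²·26.9²/45 = 0.771559
  stratum C: (590/1050)²·20.5²/96 = 1.38217
V̂(x̄_st) = 2.188
SE(x̄_st) = √2.188 = 1.47919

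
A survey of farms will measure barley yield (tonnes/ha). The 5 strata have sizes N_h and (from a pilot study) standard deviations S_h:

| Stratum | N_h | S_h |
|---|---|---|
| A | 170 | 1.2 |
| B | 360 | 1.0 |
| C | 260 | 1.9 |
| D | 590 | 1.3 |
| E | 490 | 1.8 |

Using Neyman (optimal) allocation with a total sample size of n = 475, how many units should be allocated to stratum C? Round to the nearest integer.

Neyman allocation: n_h = n · N_h S_h / Σ N_i S_i, with n = 475.
  stratum A: N_h·S_h = 170·1.2 = 204.00
  stratum B: N_h·S_h = 360·1.0 = 360.00
  stratum C: N_h·S_h = 260·1.9 = 494.00
  stratum D: N_h·S_h = 590·1.3 = 767.00
  stratum E: N_h·S_h = 490·1.8 = 882.00
Σ N_h S_h = 2707.00
n for stratum C = 475·494.00/2707.00 = 86.683 → 87

87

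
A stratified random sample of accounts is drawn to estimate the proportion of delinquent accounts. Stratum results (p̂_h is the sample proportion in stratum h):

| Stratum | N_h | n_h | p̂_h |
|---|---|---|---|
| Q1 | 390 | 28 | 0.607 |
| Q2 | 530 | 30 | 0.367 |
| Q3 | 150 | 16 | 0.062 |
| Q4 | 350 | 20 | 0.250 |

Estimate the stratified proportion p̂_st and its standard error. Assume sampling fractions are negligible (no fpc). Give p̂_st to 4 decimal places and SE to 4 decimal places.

p̂_st ≈ 0.3719, SE ≈ 0.0492

N = 1420; stratum weights W_h = N_h/N.
p̂_st = Σ W_h p̂_h = (390·0.607 + 530·0.367 + 150·0.062 + 350·0.250)/1420 = 0.37186
V̂(p̂_st) = Σ W_h² p̂_h(1−p̂_h)/(n_h−1):
  stratum Q1: (390/1420)²·0.607·0.393/27 = 0.000666454
  stratum Q2: (530/1420)²·0.367·0.633/29 = 0.00111596
  stratum Q3: (150/1420)²·0.062·0.938/15 = 4.32622e-05
  stratum Q4: (350/1420)²·0.250·0.750/19 = 0.000599525
V̂(p̂_st) = 0.0024252; SE = √V̂ = 0.0492463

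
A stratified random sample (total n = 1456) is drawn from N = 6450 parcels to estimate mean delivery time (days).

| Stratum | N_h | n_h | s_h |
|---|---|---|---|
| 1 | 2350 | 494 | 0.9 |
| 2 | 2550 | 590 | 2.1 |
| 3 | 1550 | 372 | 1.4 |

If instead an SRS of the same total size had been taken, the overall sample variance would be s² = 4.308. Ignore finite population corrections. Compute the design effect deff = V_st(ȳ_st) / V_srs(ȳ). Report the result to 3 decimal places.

V̂(ȳ_st) = Σ W_h² s_h²/n_h, with W_h = N_h/N and N = 6450:
  stratum 1: (2350/6450)²·0.9²/494 = 0.000217658
  stratum 2: (2550/6450)²·2.1²/590 = 0.00116828
  stratum 3: (1550/6450)²·1.4²/372 = 0.000304269
V_st = 0.00169021
V_srs = s²/n = 4.308/1456 = 0.00295879
deff = V_st / V_srs = 0.00169021/0.00295879 = 0.5712

deff ≈ 0.571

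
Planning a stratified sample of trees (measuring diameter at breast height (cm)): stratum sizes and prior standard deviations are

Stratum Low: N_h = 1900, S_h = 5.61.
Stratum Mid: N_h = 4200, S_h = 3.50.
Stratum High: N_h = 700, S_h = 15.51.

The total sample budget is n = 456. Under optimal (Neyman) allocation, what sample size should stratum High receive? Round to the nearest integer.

Neyman allocation: n_h = n · N_h S_h / Σ N_i S_i, with n = 456.
  stratum Low: N_h·S_h = 1900·5.61 = 10659.00
  stratum Mid: N_h·S_h = 4200·3.50 = 14700.00
  stratum High: N_h·S_h = 700·15.51 = 10857.00
Σ N_h S_h = 36216.00
n for stratum High = 456·10857.00/36216.00 = 136.702 → 137

137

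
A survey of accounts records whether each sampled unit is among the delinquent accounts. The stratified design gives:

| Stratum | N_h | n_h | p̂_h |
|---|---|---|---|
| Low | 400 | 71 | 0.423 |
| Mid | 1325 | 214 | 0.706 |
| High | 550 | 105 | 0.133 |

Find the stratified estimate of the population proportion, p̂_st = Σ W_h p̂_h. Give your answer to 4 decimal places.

N = 2275; stratum weights W_h = N_h/N.
p̂_st = Σ W_h p̂_h = (400·0.423 + 1325·0.706 + 550·0.133)/2275 = 0.51771

p̂_st ≈ 0.5177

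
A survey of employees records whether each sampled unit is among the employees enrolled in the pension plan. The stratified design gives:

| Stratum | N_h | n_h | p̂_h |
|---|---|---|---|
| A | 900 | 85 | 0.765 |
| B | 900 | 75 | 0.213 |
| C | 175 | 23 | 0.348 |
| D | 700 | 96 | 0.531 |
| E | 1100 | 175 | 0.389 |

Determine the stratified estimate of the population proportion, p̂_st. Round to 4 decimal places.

N = 3775; stratum weights W_h = N_h/N.
p̂_st = Σ W_h p̂_h = (900·0.765 + 900·0.213 + 175·0.348 + 700·0.531 + 1100·0.389)/3775 = 0.46111

p̂_st ≈ 0.4611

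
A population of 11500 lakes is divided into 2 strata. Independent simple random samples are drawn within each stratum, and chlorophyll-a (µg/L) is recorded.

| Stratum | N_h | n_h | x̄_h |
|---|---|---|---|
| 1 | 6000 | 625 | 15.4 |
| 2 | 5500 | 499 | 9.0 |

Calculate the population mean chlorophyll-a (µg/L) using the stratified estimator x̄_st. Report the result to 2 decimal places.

N = Σ N_h = 11500. Stratum weights W_h = N_h/N.
x̄_st = (6000·15.4 + 5500·9.0) / 11500 = 12.3391

x̄_st ≈ 12.34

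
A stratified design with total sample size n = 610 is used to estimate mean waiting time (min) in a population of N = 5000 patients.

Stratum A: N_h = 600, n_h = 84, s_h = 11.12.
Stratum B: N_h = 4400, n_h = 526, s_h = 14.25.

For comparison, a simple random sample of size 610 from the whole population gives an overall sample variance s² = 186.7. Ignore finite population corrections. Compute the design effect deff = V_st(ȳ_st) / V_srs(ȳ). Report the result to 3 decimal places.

deff ≈ 1.046

V̂(ȳ_st) = Σ W_h² s_h²/n_h, with W_h = N_h/N and N = 5000:
  stratum A: (600/5000)²·11.12²/84 = 0.0211979
  stratum B: (4400/5000)²·14.25²/526 = 0.298957
V_st = 0.320155
V_srs = s²/n = 186.7/610 = 0.306066
deff = V_st / V_srs = 0.320155/0.306066 = 1.0460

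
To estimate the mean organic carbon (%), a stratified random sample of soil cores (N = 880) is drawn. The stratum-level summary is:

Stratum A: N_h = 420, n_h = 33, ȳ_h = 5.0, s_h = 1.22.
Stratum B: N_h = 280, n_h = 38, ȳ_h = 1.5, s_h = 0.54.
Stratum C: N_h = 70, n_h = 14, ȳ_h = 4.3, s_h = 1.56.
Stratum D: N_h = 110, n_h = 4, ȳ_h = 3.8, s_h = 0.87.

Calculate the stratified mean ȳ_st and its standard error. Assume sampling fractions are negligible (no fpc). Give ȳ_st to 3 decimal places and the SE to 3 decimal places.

ȳ_st ≈ 3.681, SE ≈ 0.123

ȳ_st = Σ W_h ȳ_h = (420·5.0 + 280·1.5 + 70·4.3 + 110·3.8)/880 = 3.68068
V̂(ȳ_st) = Σ W_h² s_h²/n_h, with W_h = N_h/N and N = 880:
  stratum A: (420/880)²·1.22²/33 = 0.010274
  stratum B: (280/880)²·0.54²/38 = 0.000776881
  stratum C: (70/880)²·1.56²/14 = 0.0010999
  stratum D: (110/880)²·0.87²/4 = 0.00295664
V̂(ȳ_st) = 0.0151074
SE(ȳ_st) = √0.0151074 = 0.122912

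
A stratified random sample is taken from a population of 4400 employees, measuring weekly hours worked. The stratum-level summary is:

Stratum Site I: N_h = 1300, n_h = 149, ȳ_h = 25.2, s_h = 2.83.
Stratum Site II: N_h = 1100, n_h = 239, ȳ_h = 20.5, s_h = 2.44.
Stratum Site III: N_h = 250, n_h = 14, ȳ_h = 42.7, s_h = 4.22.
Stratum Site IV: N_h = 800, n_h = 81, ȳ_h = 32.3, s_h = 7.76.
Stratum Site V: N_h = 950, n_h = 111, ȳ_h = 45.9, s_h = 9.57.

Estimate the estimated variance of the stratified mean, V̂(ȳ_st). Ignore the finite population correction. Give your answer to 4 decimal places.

V̂(ȳ_st) = Σ W_h² s_h²/n_h, with W_h = N_h/N and N = 4400:
  stratum Site I: (1300/4400)²·2.83²/149 = 0.00469211
  stratum Site II: (1100/4400)²·2.44²/239 = 0.0015569
  stratum Site III: (250/4400)²·4.22²/14 = 0.0041065
  stratum Site IV: (800/4400)²·7.76²/81 = 0.0245761
  stratum Site V: (950/4400)²·9.57²/111 = 0.038463
V̂(ȳ_st) = 0.0733946

V̂(ȳ_st) ≈ 0.0734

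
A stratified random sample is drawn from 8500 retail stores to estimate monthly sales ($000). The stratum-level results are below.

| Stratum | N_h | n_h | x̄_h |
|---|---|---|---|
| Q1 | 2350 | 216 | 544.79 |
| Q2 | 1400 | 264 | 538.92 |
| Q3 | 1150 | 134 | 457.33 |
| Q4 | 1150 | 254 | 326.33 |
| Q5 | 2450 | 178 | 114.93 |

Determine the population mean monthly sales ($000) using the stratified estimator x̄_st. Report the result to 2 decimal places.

N = Σ N_h = 8500. Stratum weights W_h = N_h/N.
x̄_st = (2350·544.79 + 1400·538.92 + 1150·457.33 + 1150·326.33 + 2450·114.93) / 8500 = 378.5332

x̄_st ≈ 378.53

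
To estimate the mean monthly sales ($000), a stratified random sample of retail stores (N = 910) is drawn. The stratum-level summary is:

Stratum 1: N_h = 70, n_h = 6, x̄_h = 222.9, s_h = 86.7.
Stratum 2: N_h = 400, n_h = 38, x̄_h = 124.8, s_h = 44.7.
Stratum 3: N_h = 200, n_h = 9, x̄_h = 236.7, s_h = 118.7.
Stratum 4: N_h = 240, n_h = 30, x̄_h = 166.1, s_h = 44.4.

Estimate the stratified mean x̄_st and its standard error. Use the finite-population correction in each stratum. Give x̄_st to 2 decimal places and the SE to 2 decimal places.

x̄_st = Σ W_h x̄_h = (70·222.9 + 400·124.8 + 200·236.7 + 240·166.1)/910 = 167.83187
V̂(x̄_st) = Σ W_h² (1 − n_h/N_h) s_h²/n_h, with W_h = N_h/N and N = 910:
  stratum 1: (70/910)²·(1 − 6/70)·86.7²/6 = 6.7777
  stratum 2: (400/910)²·(1 − 38/400)·44.7²/38 = 9.19427
  stratum 3: (200/910)²·(1 − 9/200)·118.7²/9 = 72.217
  stratum 4: (240/910)²·(1 − 30/240)·44.4²/30 = 3.99938
V̂(x̄_st) = 92.1884
SE(x̄_st) = √92.1884 = 9.60148

x̄_st ≈ 167.83, SE ≈ 9.60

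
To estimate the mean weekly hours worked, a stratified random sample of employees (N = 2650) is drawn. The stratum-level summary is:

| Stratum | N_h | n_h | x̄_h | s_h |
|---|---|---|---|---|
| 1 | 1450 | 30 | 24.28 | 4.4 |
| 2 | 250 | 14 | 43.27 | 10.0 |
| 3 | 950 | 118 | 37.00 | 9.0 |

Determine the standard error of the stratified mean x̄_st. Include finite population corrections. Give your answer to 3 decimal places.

SE(x̄_st) ≈ 0.571

V̂(x̄_st) = Σ W_h² (1 − n_h/N_h) s_h²/n_h, with W_h = N_h/N and N = 2650:
  stratum 1: (1450/2650)²·(1 − 30/1450)·4.4²/30 = 0.189212
  stratum 2: (250/2650)²·(1 − 14/250)·10.0²/14 = 0.0600112
  stratum 3: (950/2650)²·(1 − 118/950)·9.0²/118 = 0.0772606
V̂(x̄_st) = 0.326484
SE(x̄_st) = √0.326484 = 0.571388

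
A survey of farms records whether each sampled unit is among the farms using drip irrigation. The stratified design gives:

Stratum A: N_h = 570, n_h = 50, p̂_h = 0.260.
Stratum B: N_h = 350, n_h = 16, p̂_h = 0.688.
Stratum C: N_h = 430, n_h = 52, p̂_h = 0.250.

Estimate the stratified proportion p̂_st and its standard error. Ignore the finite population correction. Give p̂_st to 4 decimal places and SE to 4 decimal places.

N = 1350; stratum weights W_h = N_h/N.
p̂_st = Σ W_h p̂_h = (570·0.260 + 350·0.688 + 430·0.250)/1350 = 0.36778
V̂(p̂_st) = Σ W_h² p̂_h(1−p̂_h)/(n_h−1):
  stratum A: (570/1350)²·0.260·0.740/49 = 0.000699989
  stratum B: (350/1350)²·0.688·0.312/15 = 0.000961879
  stratum C: (430/1350)²·0.250·0.750/51 = 0.000372993
V̂(p̂_st) = 0.00203486; SE = √V̂ = 0.0451094

p̂_st ≈ 0.3678, SE ≈ 0.0451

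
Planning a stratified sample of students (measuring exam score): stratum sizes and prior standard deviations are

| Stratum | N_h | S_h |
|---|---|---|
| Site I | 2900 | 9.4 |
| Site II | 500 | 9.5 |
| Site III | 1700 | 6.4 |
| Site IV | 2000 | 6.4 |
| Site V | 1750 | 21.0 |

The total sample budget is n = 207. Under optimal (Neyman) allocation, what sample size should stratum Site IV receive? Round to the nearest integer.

Neyman allocation: n_h = n · N_h S_h / Σ N_i S_i, with n = 207.
  stratum Site I: N_h·S_h = 2900·9.4 = 27260.00
  stratum Site II: N_h·S_h = 500·9.5 = 4750.00
  stratum Site III: N_h·S_h = 1700·6.4 = 10880.00
  stratum Site IV: N_h·S_h = 2000·6.4 = 12800.00
  stratum Site V: N_h·S_h = 1750·21.0 = 36750.00
Σ N_h S_h = 92440.00
n for stratum Site IV = 207·12800.00/92440.00 = 28.663 → 29

29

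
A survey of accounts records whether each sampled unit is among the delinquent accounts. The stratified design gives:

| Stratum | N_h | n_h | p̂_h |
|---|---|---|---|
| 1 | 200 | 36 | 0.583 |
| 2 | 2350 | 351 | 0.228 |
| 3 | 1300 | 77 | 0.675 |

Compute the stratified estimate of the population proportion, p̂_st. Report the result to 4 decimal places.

p̂_st ≈ 0.3974

N = 3850; stratum weights W_h = N_h/N.
p̂_st = Σ W_h p̂_h = (200·0.583 + 2350·0.228 + 1300·0.675)/3850 = 0.39738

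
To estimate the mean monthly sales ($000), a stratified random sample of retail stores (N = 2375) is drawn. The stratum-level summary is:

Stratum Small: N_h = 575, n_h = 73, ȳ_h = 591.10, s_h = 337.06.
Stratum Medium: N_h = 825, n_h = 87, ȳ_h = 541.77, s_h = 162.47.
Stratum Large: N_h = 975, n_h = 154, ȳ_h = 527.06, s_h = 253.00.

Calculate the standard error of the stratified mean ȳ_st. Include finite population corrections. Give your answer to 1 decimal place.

V̂(ȳ_st) = Σ W_h² (1 − n_h/N_h) s_h²/n_h, with W_h = N_h/N and N = 2375:
  stratum Small: (575/2375)²·(1 − 73/575)·337.06²/73 = 79.6409
  stratum Medium: (825/2375)²·(1 − 87/825)·162.47²/87 = 32.7499
  stratum Large: (975/2375)²·(1 − 154/975)·253.00²/154 = 58.9849
V̂(ȳ_st) = 171.376
SE(ȳ_st) = √171.376 = 13.0911

SE(ȳ_st) ≈ 13.1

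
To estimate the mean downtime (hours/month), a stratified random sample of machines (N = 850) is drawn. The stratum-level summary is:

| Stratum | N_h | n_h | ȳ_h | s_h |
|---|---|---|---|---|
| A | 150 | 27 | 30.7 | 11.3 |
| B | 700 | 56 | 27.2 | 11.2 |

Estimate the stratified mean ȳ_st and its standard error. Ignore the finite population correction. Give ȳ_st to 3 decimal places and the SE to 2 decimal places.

ȳ_st ≈ 27.818, SE ≈ 1.29

ȳ_st = Σ W_h ȳ_h = (150·30.7 + 700·27.2)/850 = 27.81765
V̂(ȳ_st) = Σ W_h² s_h²/n_h, with W_h = N_h/N and N = 850:
  stratum A: (150/850)²·11.3²/27 = 0.147278
  stratum B: (700/850)²·11.2²/56 = 1.51917
V̂(ȳ_st) = 1.66645
SE(ȳ_st) = √1.66645 = 1.29091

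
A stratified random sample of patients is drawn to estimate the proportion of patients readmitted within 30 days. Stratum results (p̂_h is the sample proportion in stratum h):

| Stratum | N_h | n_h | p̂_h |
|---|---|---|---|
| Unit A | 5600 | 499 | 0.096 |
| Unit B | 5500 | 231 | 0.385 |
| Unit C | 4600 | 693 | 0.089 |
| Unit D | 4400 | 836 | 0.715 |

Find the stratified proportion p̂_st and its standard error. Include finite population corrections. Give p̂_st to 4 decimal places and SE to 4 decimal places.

N = 20100; stratum weights W_h = N_h/N.
p̂_st = Σ W_h p̂_h = (5600·0.096 + 5500·0.385 + 4600·0.089 + 4400·0.715)/20100 = 0.30898
V̂(p̂_st) = Σ W_h² (1 − n_h/N_h) p̂_h(1−p̂_h)/(n_h−1):
  stratum Unit A: (5600/20100)²·(1 − 499/5600)·0.096·0.904/498 = 1.23214e-05
  stratum Unit B: (5500/20100)²·(1 − 231/5500)·0.385·0.615/230 = 7.38426e-05
  stratum Unit C: (4600/20100)²·(1 − 693/4600)·0.089·0.911/692 = 5.21208e-06
  stratum Unit D: (4400/20100)²·(1 − 836/4400)·0.715·0.285/835 = 9.47246e-06
V̂(p̂_st) = 0.000100849; SE = √V̂ = 0.0100423

p̂_st ≈ 0.3090, SE ≈ 0.0100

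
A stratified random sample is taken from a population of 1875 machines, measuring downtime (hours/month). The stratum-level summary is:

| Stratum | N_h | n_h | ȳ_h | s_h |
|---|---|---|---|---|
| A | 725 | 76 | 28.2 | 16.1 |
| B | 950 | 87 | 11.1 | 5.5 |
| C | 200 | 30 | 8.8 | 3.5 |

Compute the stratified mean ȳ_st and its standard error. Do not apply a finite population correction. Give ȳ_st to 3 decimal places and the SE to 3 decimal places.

ȳ_st = Σ W_h ȳ_h = (725·28.2 + 950·11.1 + 200·8.8)/1875 = 17.46667
V̂(ȳ_st) = Σ W_h² s_h²/n_h, with W_h = N_h/N and N = 1875:
  stratum A: (725/1875)²·16.1²/76 = 0.509931
  stratum B: (950/1875)²·5.5²/87 = 0.0892587
  stratum C: (200/1875)²·3.5²/30 = 0.00464593
V̂(ȳ_st) = 0.603836
SE(ȳ_st) = √0.603836 = 0.777069

ȳ_st ≈ 17.467, SE ≈ 0.777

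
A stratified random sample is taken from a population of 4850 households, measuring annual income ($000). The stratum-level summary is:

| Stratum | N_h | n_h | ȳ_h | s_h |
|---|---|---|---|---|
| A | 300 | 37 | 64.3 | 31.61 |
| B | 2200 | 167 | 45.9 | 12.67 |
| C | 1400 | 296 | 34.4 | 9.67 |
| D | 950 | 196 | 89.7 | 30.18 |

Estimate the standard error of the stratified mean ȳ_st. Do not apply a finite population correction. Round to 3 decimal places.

SE(ȳ_st) ≈ 0.711

V̂(ȳ_st) = Σ W_h² s_h²/n_h, with W_h = N_h/N and N = 4850:
  stratum A: (300/4850)²·31.61²/37 = 0.103325
  stratum B: (2200/4850)²·12.67²/167 = 0.197787
  stratum C: (1400/4850)²·9.67²/296 = 0.0263229
  stratum D: (950/4850)²·30.18²/196 = 0.178298
V̂(ȳ_st) = 0.505733
SE(ȳ_st) = √0.505733 = 0.711149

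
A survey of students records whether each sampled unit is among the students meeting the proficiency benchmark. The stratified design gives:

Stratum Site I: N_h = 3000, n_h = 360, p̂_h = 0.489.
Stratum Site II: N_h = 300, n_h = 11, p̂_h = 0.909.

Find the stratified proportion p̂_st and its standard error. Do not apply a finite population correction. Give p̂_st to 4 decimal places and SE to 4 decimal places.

p̂_st ≈ 0.5272, SE ≈ 0.0254

N = 3300; stratum weights W_h = N_h/N.
p̂_st = Σ W_h p̂_h = (3000·0.489 + 300·0.909)/3300 = 0.52718
V̂(p̂_st) = Σ W_h² p̂_h(1−p̂_h)/(n_h−1):
  stratum Site I: (3000/3300)²·0.489·0.511/359 = 0.000575241
  stratum Site II: (300/3300)²·0.909·0.091/10 = 6.83628e-05
V̂(p̂_st) = 0.000643604; SE = √V̂ = 0.0253694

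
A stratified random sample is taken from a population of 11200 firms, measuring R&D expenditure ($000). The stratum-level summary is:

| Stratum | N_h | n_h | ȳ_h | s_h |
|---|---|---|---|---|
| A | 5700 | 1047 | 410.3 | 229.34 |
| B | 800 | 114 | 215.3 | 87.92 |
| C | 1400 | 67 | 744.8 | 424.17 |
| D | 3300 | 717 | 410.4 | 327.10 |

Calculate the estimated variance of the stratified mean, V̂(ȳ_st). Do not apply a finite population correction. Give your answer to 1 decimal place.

V̂(ȳ_st) = Σ W_h² s_h²/n_h, with W_h = N_h/N and N = 11200:
  stratum A: (5700/11200)²·229.34²/1047 = 13.0115
  stratum B: (800/11200)²·87.92²/114 = 0.345951
  stratum C: (1400/11200)²·424.17²/67 = 41.959
  stratum D: (3300/11200)²·327.10²/717 = 12.9549
V̂(ȳ_st) = 68.2713

V̂(ȳ_st) ≈ 68.3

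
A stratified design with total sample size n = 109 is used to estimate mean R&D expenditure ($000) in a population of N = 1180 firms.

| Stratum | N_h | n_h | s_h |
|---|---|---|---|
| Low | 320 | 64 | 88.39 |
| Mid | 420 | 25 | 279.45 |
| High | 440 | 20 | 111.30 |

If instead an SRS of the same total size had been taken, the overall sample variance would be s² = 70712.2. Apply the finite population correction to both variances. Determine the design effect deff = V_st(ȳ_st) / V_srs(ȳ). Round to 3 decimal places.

deff ≈ 0.784

V̂(ȳ_st) = Σ W_h² (1 − n_h/N_h) s_h²/n_h, with W_h = N_h/N and N = 1180:
  stratum Low: (320/1180)²·(1 − 64/320)·88.39²/64 = 7.18211
  stratum Mid: (420/1180)²·(1 − 25/420)·279.45²/25 = 372.178
  stratum High: (440/1180)²·(1 − 20/440)·111.30²/20 = 82.205
V_st = 461.565
V_srs = (1 − 109/1180)·70712.2/109 = 588.81
deff = V_st / V_srs = 461.565/588.81 = 0.7839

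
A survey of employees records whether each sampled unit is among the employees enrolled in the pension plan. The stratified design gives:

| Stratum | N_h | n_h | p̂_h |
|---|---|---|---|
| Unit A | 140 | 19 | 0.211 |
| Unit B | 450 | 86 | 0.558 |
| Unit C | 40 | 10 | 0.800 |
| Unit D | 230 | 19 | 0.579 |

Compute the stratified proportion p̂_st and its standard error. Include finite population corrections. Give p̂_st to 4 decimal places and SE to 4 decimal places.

p̂_st ≈ 0.5184, SE ≈ 0.0421

N = 860; stratum weights W_h = N_h/N.
p̂_st = Σ W_h p̂_h = (140·0.211 + 450·0.558 + 40·0.800 + 230·0.579)/860 = 0.51838
V̂(p̂_st) = Σ W_h² (1 − n_h/N_h) p̂_h(1−p̂_h)/(n_h−1):
  stratum Unit A: (140/860)²·(1 − 19/140)·0.211·0.789/18 = 0.000211838
  stratum Unit B: (450/860)²·(1 − 86/450)·0.558·0.442/85 = 0.00064262
  stratum Unit C: (40/860)²·(1 − 10/40)·0.800·0.200/9 = 2.88444e-05
  stratum Unit D: (230/860)²·(1 − 19/230)·0.579·0.421/18 = 0.00088859
V̂(p̂_st) = 0.00177189; SE = √V̂ = 0.0420939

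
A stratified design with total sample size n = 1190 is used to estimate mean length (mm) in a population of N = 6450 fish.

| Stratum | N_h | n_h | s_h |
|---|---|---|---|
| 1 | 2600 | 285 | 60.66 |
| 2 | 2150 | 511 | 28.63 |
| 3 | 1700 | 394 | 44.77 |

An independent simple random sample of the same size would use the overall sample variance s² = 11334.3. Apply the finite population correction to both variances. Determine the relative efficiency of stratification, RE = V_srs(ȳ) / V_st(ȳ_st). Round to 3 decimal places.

V̂(ȳ_st) = Σ W_h² (1 − n_h/N_h) s_h²/n_h, with W_h = N_h/N and N = 6450:
  stratum 1: (2600/6450)²·(1 − 285/2600)·60.66²/285 = 1.86795
  stratum 2: (2150/6450)²·(1 − 511/2150)·28.63²/511 = 0.135869
  stratum 3: (1700/6450)²·(1 − 394/1700)·44.77²/394 = 0.271488
V_st = 2.27531
V_srs = (1 − 1190/6450)·11334.3/1190 = 7.76737
Relative efficiency = V_srs / V_st = 7.76737/2.27531 = 3.4138

RE ≈ 3.414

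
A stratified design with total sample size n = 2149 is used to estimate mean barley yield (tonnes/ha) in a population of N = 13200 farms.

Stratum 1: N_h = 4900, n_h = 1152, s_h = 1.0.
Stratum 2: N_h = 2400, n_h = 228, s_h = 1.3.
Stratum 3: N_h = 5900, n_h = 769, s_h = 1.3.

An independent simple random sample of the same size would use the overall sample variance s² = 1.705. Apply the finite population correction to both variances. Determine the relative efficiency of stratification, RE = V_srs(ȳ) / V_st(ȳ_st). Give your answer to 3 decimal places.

V̂(ȳ_st) = Σ W_h² (1 − n_h/N_h) s_h²/n_h, with W_h = N_h/N and N = 13200:
  stratum 1: (4900/13200)²·(1 − 1152/4900)·1.0²/1152 = 9.14946e-05
  stratum 2: (2400/13200)²·(1 − 228/2400)·1.3²/228 = 0.000221756
  stratum 3: (5900/13200)²·(1 − 769/5900)·1.3²/769 = 0.000381827
V_st = 0.000695077
V_srs = (1 − 2149/13200)·1.705/2149 = 0.000664226
Relative efficiency = V_srs / V_st = 0.000664226/0.000695077 = 0.9556

RE ≈ 0.956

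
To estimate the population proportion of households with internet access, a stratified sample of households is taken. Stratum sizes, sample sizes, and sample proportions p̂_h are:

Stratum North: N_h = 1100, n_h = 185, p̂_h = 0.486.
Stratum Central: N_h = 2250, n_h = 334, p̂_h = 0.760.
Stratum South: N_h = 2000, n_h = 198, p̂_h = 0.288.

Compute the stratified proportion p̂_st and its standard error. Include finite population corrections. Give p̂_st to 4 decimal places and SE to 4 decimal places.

p̂_st ≈ 0.5272, SE ≈ 0.0162

N = 5350; stratum weights W_h = N_h/N.
p̂_st = Σ W_h p̂_h = (1100·0.486 + 2250·0.760 + 2000·0.288)/5350 = 0.52721
V̂(p̂_st) = Σ W_h² (1 − n_h/N_h) p̂_h(1−p̂_h)/(n_h−1):
  stratum North: (1100/5350)²·(1 − 185/1100)·0.486·0.514/184 = 4.77406e-05
  stratum Central: (2250/5350)²·(1 − 334/2250)·0.760·0.240/333 = 8.24995e-05
  stratum South: (2000/5350)²·(1 − 198/2000)·0.288·0.712/197 = 0.000131064
V̂(p̂_st) = 0.000261304; SE = √V̂ = 0.0161649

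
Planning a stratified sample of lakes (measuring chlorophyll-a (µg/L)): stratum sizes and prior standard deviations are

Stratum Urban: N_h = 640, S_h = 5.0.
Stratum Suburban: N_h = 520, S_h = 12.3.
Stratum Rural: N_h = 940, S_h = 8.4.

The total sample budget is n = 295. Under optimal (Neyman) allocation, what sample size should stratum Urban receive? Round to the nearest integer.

Neyman allocation: n_h = n · N_h S_h / Σ N_i S_i, with n = 295.
  stratum Urban: N_h·S_h = 640·5.0 = 3200.00
  stratum Suburban: N_h·S_h = 520·12.3 = 6396.00
  stratum Rural: N_h·S_h = 940·8.4 = 7896.00
Σ N_h S_h = 17492.00
n for stratum Urban = 295·3200.00/17492.00 = 53.968 → 54

54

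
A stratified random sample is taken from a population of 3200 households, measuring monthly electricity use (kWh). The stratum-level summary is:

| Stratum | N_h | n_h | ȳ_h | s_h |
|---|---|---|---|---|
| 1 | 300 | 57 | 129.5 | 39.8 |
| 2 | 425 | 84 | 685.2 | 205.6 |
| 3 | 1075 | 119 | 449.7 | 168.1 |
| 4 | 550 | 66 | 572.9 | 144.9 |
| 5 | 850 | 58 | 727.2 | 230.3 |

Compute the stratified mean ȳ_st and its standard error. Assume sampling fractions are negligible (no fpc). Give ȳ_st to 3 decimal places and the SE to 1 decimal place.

ȳ_st = Σ W_h ȳ_h = (300·129.5 + 425·685.2 + 1075·449.7 + 550·572.9 + 850·727.2)/3200 = 545.84453
V̂(ȳ_st) = Σ W_h² s_h²/n_h, with W_h = N_h/N and N = 3200:
  stratum 1: (300/3200)²·39.8²/57 = 0.24425
  stratum 2: (425/3200)²·205.6²/84 = 8.87656
  stratum 3: (1075/3200)²·168.1²/119 = 26.7982
  stratum 4: (550/3200)²·144.9²/66 = 9.39763
  stratum 5: (850/3200)²·230.3²/58 = 64.5205
V̂(ȳ_st) = 109.837
SE(ȳ_st) = √109.837 = 10.4803

ȳ_st ≈ 545.845, SE ≈ 10.5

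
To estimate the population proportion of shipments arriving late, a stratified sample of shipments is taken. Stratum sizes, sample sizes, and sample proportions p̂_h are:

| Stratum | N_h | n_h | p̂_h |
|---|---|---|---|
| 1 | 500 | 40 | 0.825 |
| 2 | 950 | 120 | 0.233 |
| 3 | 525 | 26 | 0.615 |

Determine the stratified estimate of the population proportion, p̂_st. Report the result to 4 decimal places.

N = 1975; stratum weights W_h = N_h/N.
p̂_st = Σ W_h p̂_h = (500·0.825 + 950·0.233 + 525·0.615)/1975 = 0.48442

p̂_st ≈ 0.4844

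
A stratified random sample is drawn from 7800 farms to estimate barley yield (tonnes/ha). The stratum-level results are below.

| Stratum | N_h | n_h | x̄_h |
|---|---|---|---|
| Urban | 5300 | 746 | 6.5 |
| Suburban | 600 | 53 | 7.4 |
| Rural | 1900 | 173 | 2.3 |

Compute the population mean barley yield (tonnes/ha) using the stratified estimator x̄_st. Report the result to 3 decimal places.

x̄_st ≈ 5.546

N = Σ N_h = 7800. Stratum weights W_h = N_h/N.
x̄_st = (5300·6.5 + 600·7.4 + 1900·2.3) / 7800 = 5.54615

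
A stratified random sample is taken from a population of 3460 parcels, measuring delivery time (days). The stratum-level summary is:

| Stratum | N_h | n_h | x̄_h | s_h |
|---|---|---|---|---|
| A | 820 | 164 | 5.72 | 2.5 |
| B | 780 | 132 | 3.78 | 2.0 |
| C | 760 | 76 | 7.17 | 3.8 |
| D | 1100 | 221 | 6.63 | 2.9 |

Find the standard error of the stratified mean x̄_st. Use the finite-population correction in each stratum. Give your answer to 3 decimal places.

V̂(x̄_st) = Σ W_h² (1 − n_h/N_h) s_h²/n_h, with W_h = N_h/N and N = 3460:
  stratum A: (820/3460)²·(1 − 164/820)·2.5²/164 = 0.00171239
  stratum B: (780/3460)²·(1 − 132/780)·2.0²/132 = 0.00127939
  stratum C: (760/3460)²·(1 − 76/760)·3.8²/76 = 0.00825033
  stratum D: (1100/3460)²·(1 − 221/1100)·2.9²/221 = 0.0030735
V̂(x̄_st) = 0.0143156
SE(x̄_st) = √0.0143156 = 0.119648

SE(x̄_st) ≈ 0.120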